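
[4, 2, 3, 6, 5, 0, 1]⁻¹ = [5, 6, 1, 2, 0, 4, 3]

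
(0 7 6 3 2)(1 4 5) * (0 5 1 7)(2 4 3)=(1 3 4)(2 5 7 6)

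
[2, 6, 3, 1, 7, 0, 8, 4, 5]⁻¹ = [5, 3, 0, 2, 7, 8, 1, 4, 6]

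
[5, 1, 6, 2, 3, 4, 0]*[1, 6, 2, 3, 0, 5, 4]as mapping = [0→5, 1→6, 2→4, 3→2, 4→3, 5→0, 6→1]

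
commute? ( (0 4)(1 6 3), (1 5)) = no: (0 4)(1 6 3) * (1 5) = (0 4)(1 6 3 5), (1 5) * (0 4)(1 6 3) = (0 4)(1 5 6 3)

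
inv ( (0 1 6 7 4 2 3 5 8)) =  (0 8 5 3 2 4 7 6 1)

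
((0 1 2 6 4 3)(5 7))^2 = (0 2 4)(1 6 3)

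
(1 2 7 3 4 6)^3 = (1 3)(2 4)(6 7)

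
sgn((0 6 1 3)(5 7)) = 1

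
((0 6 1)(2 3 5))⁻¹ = (0 1 6)(2 5 3)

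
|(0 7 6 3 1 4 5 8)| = 8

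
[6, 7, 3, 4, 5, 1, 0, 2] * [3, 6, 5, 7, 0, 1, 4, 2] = [4, 2, 7, 0, 1, 6, 3, 5]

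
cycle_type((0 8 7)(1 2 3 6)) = 3.4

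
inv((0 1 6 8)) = (0 8 6 1)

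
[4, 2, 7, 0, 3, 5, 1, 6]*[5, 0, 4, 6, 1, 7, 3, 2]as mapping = [0→1, 1→4, 2→2, 3→5, 4→6, 5→7, 6→0, 7→3]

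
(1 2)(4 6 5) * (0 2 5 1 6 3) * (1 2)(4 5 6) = (0 1 6 2 4 3)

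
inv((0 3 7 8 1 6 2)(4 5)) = (0 2 6 1 8 7 3)(4 5)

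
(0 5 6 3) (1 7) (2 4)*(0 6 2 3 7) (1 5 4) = (0 4 3 6 7 5 2 1) 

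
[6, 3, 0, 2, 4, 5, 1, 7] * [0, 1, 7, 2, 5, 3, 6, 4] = [6, 2, 0, 7, 5, 3, 1, 4]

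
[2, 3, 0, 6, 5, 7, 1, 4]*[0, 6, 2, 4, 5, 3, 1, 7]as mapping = [0→2, 1→4, 2→0, 3→1, 4→3, 5→7, 6→6, 7→5]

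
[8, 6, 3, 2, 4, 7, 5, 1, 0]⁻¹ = [8, 7, 3, 2, 4, 6, 1, 5, 0]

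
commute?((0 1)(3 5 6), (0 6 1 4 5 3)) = no:(0 1)(3 5 6)*(0 6 1 4 5 3) = (0 4 5 1 6), (0 6 1 4 5 3)*(0 1)(3 5 6) = (0 3 1 4 6)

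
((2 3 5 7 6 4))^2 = (2 5 6)(3 7 4)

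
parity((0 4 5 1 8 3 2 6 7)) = even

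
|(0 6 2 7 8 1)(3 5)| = 6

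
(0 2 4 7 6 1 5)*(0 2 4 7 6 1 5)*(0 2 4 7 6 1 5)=(0 7 5 4 1 2 6)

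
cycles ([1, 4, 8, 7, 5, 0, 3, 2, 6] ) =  (0 1 4 5)(2 8 6 3 7)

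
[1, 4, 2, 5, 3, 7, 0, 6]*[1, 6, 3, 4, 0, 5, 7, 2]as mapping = [0→6, 1→0, 2→3, 3→5, 4→4, 5→2, 6→1, 7→7]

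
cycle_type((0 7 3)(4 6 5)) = 3^2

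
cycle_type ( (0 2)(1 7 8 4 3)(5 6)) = 2^2.5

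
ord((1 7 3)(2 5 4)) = 3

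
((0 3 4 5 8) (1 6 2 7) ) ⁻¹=(0 8 5 4 3) (1 7 2 6) 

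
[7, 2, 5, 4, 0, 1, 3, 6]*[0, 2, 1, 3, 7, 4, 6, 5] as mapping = [0→5, 1→1, 2→4, 3→7, 4→0, 5→2, 6→3, 7→6] 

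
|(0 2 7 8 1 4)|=6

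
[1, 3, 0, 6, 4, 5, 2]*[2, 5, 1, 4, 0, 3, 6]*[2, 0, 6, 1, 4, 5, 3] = [5, 4, 6, 3, 2, 1, 0]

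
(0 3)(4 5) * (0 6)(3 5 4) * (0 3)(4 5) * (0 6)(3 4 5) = (0 5 6 4 3)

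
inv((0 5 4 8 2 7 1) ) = (0 1 7 2 8 4 5) 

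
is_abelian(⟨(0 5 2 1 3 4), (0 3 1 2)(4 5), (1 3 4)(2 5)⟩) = no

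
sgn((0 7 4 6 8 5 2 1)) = -1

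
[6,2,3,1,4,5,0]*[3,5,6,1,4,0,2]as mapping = [0→2,1→6,2→1,3→5,4→4,5→0,6→3]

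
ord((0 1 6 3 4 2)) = 6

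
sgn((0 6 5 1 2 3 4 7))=-1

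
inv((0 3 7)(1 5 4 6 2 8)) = (0 7 3)(1 8 2 6 4 5)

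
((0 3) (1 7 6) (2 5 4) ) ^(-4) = (1 6 7) (2 4 5) 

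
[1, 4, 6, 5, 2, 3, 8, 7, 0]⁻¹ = [8, 0, 4, 5, 1, 3, 2, 7, 6]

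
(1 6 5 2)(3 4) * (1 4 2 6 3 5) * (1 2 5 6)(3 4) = (1 4 6 2 3 5)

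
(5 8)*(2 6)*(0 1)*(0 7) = (0 1 7)(2 6)(5 8)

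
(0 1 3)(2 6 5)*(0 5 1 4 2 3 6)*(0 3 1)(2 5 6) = (0 4 5 1 2 3 6)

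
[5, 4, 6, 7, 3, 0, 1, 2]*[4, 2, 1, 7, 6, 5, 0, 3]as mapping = [0→5, 1→6, 2→0, 3→3, 4→7, 5→4, 6→2, 7→1]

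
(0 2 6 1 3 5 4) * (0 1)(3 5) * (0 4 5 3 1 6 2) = (1 3)(4 6)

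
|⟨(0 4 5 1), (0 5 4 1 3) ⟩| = 120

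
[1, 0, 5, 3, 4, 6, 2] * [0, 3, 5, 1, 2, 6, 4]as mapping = [0→3, 1→0, 2→6, 3→1, 4→2, 5→4, 6→5]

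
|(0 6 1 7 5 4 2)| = 7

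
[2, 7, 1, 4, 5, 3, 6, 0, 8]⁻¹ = [7, 2, 0, 5, 3, 4, 6, 1, 8]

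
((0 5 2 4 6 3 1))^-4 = (0 4 1 2 3 5 6)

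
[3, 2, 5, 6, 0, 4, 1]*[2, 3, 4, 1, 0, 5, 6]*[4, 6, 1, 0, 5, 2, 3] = [6, 5, 2, 3, 1, 4, 0]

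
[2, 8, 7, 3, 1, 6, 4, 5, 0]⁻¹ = [8, 4, 0, 3, 6, 7, 5, 2, 1]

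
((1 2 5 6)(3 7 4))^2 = (1 5)(2 6)(3 4 7)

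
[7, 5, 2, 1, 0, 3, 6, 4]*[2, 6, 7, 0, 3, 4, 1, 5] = [5, 4, 7, 6, 2, 0, 1, 3]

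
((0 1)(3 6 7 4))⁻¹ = (0 1)(3 4 7 6)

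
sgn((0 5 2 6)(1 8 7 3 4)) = -1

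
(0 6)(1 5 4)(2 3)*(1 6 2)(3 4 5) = (0 2 4 6)(1 3)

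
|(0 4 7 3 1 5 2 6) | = 8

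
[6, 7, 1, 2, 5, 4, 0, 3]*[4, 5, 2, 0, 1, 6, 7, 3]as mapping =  [0→7, 1→3, 2→5, 3→2, 4→6, 5→1, 6→4, 7→0]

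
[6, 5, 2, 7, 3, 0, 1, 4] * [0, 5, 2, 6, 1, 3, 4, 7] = [4, 3, 2, 7, 6, 0, 5, 1] 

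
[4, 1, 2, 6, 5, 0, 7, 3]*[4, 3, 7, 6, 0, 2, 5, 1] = [0, 3, 7, 5, 2, 4, 1, 6]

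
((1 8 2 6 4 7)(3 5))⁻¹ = (1 7 4 6 2 8)(3 5)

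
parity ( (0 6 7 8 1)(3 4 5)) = even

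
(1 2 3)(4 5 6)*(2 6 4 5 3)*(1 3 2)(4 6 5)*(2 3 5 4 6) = (1 4 3 5 2)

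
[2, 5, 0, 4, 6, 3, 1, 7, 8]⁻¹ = [2, 6, 0, 5, 3, 1, 4, 7, 8]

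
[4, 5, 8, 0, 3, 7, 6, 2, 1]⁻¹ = [3, 8, 7, 4, 0, 1, 6, 5, 2]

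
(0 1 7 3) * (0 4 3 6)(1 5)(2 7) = (0 5 1 2 7 6)(3 4)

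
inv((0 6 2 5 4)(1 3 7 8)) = (0 4 5 2 6)(1 8 7 3)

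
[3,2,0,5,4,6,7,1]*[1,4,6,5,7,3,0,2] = [5,6,1,3,7,0,2,4]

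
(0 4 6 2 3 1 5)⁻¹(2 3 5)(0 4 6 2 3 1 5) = (0 3 1)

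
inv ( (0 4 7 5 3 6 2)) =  (0 2 6 3 5 7 4)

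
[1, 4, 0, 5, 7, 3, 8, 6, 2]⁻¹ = [2, 0, 8, 5, 1, 3, 7, 4, 6]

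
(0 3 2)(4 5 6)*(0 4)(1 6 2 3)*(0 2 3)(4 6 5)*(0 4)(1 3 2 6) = (0 3 4)(1 5 2)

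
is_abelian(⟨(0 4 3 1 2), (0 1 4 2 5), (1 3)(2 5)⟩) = no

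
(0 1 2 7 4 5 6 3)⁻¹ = (0 3 6 5 4 7 2 1)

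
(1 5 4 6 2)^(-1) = (1 2 6 4 5)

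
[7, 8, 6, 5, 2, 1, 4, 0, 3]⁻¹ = [7, 5, 4, 8, 6, 3, 2, 0, 1]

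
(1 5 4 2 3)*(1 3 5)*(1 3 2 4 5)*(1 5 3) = (2 5 3)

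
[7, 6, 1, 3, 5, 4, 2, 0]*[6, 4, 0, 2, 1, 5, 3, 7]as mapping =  [0→7, 1→3, 2→4, 3→2, 4→5, 5→1, 6→0, 7→6]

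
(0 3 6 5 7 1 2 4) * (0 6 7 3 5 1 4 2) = (0 5 3 7 4 6 1)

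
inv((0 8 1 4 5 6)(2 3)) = (0 6 5 4 1 8)(2 3)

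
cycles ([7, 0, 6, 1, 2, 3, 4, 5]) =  (0 7 5 3 1)(2 6 4)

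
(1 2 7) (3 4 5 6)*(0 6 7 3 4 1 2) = (0 6 4 5 7 2 3 1) 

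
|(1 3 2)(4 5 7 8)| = 12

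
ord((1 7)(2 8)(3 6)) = 2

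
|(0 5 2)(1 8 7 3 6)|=15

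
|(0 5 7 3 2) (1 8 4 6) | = 20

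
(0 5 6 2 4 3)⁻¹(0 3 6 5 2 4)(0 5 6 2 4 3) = (0 2 6 4 3 5)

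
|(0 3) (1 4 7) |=6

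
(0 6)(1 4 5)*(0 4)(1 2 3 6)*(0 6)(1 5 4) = (0 5 2 3)(1 6)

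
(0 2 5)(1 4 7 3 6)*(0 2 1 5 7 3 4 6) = (0 1 6 5 2 7 4 3)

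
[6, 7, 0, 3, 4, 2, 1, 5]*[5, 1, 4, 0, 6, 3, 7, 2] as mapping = [0→7, 1→2, 2→5, 3→0, 4→6, 5→4, 6→1, 7→3] 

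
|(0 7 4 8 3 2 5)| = 7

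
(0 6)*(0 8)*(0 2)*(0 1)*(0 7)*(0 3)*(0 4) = (0 6 8 2 1 7 3 4)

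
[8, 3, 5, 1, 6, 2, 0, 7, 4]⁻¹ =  [6, 3, 5, 1, 8, 2, 4, 7, 0]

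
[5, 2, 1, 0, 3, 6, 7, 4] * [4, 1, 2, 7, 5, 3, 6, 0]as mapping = [0→3, 1→2, 2→1, 3→4, 4→7, 5→6, 6→0, 7→5]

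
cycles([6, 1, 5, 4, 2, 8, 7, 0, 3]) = (0 6 7)(2 5 8 3 4)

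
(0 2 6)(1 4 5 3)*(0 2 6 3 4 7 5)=(0 6 2 3 1 7 5 4)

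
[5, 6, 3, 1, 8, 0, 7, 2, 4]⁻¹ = [5, 3, 7, 2, 8, 0, 1, 6, 4]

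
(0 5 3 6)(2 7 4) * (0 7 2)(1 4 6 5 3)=(0 3 5 1 4)(6 7)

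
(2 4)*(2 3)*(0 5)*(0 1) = (0 5 1)(2 4 3)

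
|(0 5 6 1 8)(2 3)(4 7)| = 10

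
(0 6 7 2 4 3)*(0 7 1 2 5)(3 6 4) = (0 4 6 1 2 3 7 5)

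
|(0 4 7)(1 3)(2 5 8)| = 6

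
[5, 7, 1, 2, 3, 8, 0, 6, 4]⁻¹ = [6, 2, 3, 4, 8, 0, 7, 1, 5]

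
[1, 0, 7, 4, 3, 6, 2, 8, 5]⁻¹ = [1, 0, 6, 4, 3, 8, 5, 2, 7]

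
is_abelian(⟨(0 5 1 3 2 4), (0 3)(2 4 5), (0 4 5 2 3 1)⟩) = no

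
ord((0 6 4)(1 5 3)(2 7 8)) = 3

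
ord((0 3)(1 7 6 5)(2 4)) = 4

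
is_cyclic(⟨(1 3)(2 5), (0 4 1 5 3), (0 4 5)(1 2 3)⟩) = no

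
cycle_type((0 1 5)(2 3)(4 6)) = 2^2.3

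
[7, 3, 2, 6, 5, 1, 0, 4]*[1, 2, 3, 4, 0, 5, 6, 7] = [7, 4, 3, 6, 5, 2, 1, 0]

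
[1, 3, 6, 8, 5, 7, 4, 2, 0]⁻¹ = [8, 0, 7, 1, 6, 4, 2, 5, 3]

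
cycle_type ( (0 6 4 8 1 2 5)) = 7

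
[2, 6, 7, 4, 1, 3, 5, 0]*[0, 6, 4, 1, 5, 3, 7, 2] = [4, 7, 2, 5, 6, 1, 3, 0]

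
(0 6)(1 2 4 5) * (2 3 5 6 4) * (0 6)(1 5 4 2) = (0 2 1 3 4)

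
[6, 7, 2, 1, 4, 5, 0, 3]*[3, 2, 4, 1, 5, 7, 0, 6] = [0, 6, 4, 2, 5, 7, 3, 1]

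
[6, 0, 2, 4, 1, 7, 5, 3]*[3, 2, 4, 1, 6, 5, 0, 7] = [0, 3, 4, 6, 2, 7, 5, 1]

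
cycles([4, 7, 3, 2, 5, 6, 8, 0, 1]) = (0 4 5 6 8 1 7)(2 3)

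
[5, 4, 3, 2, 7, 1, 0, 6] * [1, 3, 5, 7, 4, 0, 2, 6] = [0, 4, 7, 5, 6, 3, 1, 2]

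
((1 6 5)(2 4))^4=(1 6 5)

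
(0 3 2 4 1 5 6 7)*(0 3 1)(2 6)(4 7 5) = (0 1 4)(2 7 3 6 5)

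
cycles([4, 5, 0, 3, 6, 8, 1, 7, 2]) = (0 4 6 1 5 8 2) 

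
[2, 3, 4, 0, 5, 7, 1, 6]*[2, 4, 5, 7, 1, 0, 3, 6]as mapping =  [0→5, 1→7, 2→1, 3→2, 4→0, 5→6, 6→4, 7→3]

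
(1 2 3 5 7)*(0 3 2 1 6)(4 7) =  (0 3 5 4 7 6)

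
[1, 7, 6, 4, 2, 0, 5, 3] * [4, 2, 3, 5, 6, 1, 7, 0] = [2, 0, 7, 6, 3, 4, 1, 5]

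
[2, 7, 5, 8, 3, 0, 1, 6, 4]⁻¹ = [5, 6, 0, 4, 8, 2, 7, 1, 3]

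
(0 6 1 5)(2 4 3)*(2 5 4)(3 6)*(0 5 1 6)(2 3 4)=(0 4)(1 2 3)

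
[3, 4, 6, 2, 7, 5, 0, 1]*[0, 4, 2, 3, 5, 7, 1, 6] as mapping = [0→3, 1→5, 2→1, 3→2, 4→6, 5→7, 6→0, 7→4] 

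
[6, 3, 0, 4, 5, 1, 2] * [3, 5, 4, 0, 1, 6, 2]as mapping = [0→2, 1→0, 2→3, 3→1, 4→6, 5→5, 6→4]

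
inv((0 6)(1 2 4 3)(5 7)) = (0 6)(1 3 4 2)(5 7)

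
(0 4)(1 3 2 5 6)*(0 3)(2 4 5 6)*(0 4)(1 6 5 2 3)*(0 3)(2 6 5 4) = (0 6 5)(1 2 4)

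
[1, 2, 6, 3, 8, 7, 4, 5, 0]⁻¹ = [8, 0, 1, 3, 6, 7, 2, 5, 4]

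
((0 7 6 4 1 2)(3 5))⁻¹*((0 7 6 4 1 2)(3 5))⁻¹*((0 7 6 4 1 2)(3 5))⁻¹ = (0 4)(1 7)(2 6)(3 5)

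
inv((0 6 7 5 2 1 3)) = (0 3 1 2 5 7 6)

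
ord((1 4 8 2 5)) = 5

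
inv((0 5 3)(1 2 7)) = (0 3 5)(1 7 2)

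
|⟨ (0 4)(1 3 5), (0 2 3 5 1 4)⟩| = 720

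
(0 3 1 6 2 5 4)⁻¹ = (0 4 5 2 6 1 3)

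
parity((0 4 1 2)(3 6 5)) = odd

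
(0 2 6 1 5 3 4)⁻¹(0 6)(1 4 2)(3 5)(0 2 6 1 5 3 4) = (0 6 5)(1 2)(3 4)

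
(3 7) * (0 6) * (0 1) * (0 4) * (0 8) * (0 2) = (0 6 1 4 8 2)(3 7)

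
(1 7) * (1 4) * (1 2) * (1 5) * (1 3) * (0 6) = (0 6)(1 7 4 2 5 3)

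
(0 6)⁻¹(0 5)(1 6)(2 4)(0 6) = (0 1)(2 4)(5 6)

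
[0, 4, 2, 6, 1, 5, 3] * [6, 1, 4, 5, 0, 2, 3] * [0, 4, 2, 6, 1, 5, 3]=[3, 0, 1, 6, 4, 2, 5]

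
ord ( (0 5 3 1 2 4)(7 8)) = 6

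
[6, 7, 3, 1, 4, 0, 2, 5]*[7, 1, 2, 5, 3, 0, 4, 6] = [4, 6, 5, 1, 3, 7, 2, 0]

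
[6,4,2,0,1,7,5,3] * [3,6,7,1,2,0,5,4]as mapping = [0→5,1→2,2→7,3→3,4→6,5→4,6→0,7→1]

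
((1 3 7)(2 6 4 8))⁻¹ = (1 7 3)(2 8 4 6)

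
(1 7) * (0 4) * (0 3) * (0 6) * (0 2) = (0 4 3 6 2)(1 7)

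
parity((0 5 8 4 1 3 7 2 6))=even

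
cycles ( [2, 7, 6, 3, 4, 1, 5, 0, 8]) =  (0 2 6 5 1 7)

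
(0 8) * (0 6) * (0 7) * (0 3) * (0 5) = (0 8 6 7 3 5)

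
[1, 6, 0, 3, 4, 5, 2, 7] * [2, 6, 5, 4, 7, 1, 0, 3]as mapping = [0→6, 1→0, 2→2, 3→4, 4→7, 5→1, 6→5, 7→3]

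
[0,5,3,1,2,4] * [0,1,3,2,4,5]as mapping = [0→0,1→5,2→2,3→1,4→3,5→4]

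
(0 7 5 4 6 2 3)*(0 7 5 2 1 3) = (0 5 4 6 1 3 7 2)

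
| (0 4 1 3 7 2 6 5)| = 8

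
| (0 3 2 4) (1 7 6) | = 12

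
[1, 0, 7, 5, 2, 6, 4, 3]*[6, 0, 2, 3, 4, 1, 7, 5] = [0, 6, 5, 1, 2, 7, 4, 3]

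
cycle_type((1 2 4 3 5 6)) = 6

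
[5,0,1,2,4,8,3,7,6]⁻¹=[1,2,3,6,4,0,8,7,5]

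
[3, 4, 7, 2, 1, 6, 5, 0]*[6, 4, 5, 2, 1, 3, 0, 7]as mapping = [0→2, 1→1, 2→7, 3→5, 4→4, 5→0, 6→3, 7→6]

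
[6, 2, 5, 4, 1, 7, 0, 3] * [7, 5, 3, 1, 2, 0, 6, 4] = [6, 3, 0, 2, 5, 4, 7, 1]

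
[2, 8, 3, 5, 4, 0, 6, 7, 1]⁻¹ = [5, 8, 0, 2, 4, 3, 6, 7, 1]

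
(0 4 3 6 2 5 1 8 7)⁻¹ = (0 7 8 1 5 2 6 3 4)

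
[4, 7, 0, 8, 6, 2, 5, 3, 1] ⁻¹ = [2, 8, 5, 7, 0, 6, 4, 1, 3] 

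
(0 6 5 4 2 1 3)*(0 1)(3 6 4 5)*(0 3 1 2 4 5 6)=(0 5 6 1)(2 3)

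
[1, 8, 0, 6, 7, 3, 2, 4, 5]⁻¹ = [2, 0, 6, 5, 7, 8, 3, 4, 1]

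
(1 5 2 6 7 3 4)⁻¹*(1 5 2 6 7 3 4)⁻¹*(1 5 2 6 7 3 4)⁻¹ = (1 7 5 3 2 4 6)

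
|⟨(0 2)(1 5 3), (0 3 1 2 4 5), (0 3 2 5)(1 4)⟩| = 720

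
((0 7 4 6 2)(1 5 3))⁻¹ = (0 2 6 4 7)(1 3 5)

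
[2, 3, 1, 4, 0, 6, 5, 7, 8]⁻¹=[4, 2, 0, 1, 3, 6, 5, 7, 8]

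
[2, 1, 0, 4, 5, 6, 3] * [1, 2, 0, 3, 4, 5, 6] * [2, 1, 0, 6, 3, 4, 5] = [2, 0, 1, 3, 4, 5, 6]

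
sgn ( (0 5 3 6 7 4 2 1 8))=1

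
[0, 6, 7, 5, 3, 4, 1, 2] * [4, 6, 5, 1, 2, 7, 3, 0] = [4, 3, 0, 7, 1, 2, 6, 5]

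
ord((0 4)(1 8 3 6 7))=10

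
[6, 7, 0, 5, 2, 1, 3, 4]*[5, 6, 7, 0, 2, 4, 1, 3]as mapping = [0→1, 1→3, 2→5, 3→4, 4→7, 5→6, 6→0, 7→2]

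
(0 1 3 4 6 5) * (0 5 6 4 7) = (0 1 3 7)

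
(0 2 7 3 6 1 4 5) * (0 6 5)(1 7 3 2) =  (0 1 4)(2 3 5 6 7)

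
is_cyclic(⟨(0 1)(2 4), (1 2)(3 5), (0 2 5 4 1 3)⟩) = no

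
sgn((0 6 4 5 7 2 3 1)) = -1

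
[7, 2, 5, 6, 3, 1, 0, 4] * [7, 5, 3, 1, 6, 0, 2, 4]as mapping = [0→4, 1→3, 2→0, 3→2, 4→1, 5→5, 6→7, 7→6]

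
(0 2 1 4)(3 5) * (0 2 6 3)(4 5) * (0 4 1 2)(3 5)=(0 6 5 4)(1 3)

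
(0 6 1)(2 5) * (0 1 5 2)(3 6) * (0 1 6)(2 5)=(0 3)(1 6 2 5)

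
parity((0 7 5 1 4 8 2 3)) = odd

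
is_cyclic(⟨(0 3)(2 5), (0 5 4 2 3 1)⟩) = no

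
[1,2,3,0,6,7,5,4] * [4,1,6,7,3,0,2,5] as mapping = [0→1,1→6,2→7,3→4,4→2,5→5,6→0,7→3] 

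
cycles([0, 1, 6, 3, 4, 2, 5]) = (2 6 5)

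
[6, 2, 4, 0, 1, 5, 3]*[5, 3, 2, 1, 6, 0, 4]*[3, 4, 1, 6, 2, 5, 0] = [2, 1, 0, 5, 6, 3, 4]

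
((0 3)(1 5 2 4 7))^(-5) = (0 3)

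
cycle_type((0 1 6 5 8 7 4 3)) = 8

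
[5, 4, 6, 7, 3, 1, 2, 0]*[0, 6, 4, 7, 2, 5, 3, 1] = [5, 2, 3, 1, 7, 6, 4, 0]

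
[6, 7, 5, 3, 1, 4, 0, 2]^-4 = [0, 7, 5, 3, 1, 4, 6, 2]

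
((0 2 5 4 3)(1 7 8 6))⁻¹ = (0 3 4 5 2)(1 6 8 7)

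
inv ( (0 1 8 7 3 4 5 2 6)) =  (0 6 2 5 4 3 7 8 1)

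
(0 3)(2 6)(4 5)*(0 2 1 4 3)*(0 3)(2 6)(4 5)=(0 3 6 1 5)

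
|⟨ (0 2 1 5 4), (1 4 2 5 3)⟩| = 360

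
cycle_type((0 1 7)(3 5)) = 2.3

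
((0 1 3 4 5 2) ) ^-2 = (0 5 3) (1 2 4) 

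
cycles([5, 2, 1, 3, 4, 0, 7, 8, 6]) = (0 5)(1 2)(6 7 8)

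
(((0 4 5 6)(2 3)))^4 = ()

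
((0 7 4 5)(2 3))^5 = (0 7 4 5)(2 3)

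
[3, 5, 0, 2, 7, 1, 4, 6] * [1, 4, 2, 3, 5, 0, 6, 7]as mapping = [0→3, 1→0, 2→1, 3→2, 4→7, 5→4, 6→5, 7→6]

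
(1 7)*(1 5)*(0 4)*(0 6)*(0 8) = (0 4 6 8)(1 7 5)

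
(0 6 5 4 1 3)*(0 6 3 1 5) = (0 3 6) (4 5) 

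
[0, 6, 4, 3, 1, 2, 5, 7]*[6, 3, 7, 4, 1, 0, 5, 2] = [6, 5, 1, 4, 3, 7, 0, 2]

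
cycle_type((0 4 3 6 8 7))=6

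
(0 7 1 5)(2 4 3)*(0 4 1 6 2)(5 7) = (0 5 4 3)(1 7 6 2)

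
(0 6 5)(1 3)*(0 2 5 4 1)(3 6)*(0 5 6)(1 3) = (0 1)(2 6 4 3 5)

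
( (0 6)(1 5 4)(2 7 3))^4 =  (1 5 4)(2 7 3)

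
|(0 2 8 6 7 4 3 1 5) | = 9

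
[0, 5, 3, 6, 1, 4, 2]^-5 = [0, 5, 3, 6, 1, 4, 2]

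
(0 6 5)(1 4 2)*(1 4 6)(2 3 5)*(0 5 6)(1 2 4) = (0 2 1)(3 6 4)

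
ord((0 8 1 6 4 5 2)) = 7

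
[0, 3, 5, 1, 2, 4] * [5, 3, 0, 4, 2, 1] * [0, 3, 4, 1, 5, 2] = [2, 5, 3, 1, 0, 4]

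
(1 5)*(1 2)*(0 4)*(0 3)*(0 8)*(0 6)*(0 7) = (0 4 3 8 6 7)(1 5 2)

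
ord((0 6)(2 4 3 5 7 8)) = 6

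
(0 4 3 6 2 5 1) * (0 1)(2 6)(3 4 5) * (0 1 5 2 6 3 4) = (0 2 4)(1 5)(3 6)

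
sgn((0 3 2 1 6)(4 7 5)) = 1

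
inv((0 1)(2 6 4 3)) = (0 1)(2 3 4 6)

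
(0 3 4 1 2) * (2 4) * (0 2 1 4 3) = (1 3)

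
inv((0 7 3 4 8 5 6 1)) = (0 1 6 5 8 4 3 7)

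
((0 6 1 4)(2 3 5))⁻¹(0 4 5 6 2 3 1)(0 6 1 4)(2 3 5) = (0 2 1 3 5 4 6)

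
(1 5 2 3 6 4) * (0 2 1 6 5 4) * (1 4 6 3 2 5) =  (0 5 4 3 1 6)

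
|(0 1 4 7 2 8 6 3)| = 8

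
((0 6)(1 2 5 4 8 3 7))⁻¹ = (0 6)(1 7 3 8 4 5 2)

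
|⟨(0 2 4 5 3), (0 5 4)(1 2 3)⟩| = 360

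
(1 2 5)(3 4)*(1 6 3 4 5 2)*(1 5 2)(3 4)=(1 5 6 4 3 2)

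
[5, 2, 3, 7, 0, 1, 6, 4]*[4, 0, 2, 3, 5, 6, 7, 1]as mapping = [0→6, 1→2, 2→3, 3→1, 4→4, 5→0, 6→7, 7→5]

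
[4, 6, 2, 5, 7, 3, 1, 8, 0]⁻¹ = [8, 6, 2, 5, 0, 3, 1, 4, 7]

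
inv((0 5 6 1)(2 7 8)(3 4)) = (0 1 6 5)(2 8 7)(3 4)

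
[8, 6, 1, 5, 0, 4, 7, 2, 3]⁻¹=[4, 2, 7, 8, 5, 3, 1, 6, 0]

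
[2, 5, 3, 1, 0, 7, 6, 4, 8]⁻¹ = [4, 3, 0, 2, 7, 1, 6, 5, 8]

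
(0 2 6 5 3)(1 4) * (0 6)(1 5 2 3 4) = (0 3 6 2)(4 5)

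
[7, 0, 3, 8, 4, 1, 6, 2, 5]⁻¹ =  [1, 5, 7, 2, 4, 8, 6, 0, 3]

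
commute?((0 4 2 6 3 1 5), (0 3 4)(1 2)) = no:(0 4 2 6 3 1 5)*(0 3 4)(1 2) = (1 5 3 2 6 4), (0 3 4)(1 2)*(0 4 2 6 3 1 5) = (0 1 6 3 2 5)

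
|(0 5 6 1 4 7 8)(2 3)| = 14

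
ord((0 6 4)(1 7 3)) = 3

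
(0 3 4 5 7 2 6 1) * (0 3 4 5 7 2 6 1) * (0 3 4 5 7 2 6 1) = (0 5 6 3 7 1 4 2)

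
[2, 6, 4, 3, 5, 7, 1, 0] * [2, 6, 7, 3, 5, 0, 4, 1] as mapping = [0→7, 1→4, 2→5, 3→3, 4→0, 5→1, 6→6, 7→2] 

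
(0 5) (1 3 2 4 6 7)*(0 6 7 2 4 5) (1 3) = (2 5 6) (3 4 7) 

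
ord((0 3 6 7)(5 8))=4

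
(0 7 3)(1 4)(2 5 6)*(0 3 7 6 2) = (0 6)(1 4)(2 5)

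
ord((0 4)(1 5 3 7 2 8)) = 6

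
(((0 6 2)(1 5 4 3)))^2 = (0 2 6)(1 4)(3 5)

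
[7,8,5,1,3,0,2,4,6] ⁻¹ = [5,3,6,4,7,2,8,0,1] 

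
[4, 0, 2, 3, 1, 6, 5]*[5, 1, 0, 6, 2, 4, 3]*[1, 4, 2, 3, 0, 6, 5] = [2, 6, 1, 5, 4, 3, 0]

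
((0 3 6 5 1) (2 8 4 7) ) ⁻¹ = (0 1 5 6 3) (2 7 4 8) 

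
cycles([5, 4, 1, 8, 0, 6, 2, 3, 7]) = (0 5 6 2 1 4)(3 8 7)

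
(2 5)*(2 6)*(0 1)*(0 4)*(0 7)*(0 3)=(0 1 4 7 3)(2 5 6)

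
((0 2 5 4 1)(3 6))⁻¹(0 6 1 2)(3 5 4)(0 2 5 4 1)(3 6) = (0 5 2 3)(1 6 4)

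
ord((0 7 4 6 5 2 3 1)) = 8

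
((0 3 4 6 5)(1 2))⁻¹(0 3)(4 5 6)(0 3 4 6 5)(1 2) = (0 5 6)(3 4)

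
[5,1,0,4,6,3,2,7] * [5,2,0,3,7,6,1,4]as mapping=[0→6,1→2,2→5,3→7,4→1,5→3,6→0,7→4]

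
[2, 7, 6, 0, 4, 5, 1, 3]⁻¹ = [3, 6, 0, 7, 4, 5, 2, 1]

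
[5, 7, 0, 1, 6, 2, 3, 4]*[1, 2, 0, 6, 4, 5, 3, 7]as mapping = [0→5, 1→7, 2→1, 3→2, 4→3, 5→0, 6→6, 7→4]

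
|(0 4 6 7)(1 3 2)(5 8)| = 12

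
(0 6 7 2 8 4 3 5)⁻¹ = (0 5 3 4 8 2 7 6)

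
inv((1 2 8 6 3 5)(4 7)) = (1 5 3 6 8 2)(4 7)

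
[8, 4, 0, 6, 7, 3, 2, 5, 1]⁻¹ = [2, 8, 6, 5, 1, 7, 3, 4, 0]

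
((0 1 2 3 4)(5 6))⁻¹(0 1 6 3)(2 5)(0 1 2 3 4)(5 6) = (1 2 5 4)(3 6)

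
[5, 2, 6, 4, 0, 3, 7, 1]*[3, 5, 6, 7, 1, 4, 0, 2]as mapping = [0→4, 1→6, 2→0, 3→1, 4→3, 5→7, 6→2, 7→5]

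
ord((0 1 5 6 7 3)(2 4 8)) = 6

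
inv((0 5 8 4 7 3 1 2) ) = (0 2 1 3 7 4 8 5) 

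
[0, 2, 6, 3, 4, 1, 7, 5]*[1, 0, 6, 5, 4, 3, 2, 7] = [1, 6, 2, 5, 4, 0, 7, 3]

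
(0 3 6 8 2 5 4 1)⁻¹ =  (0 1 4 5 2 8 6 3)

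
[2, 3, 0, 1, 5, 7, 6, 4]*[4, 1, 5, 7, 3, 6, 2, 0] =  [5, 7, 4, 1, 6, 0, 2, 3]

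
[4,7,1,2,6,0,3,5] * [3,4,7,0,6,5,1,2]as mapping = [0→6,1→2,2→4,3→7,4→1,5→3,6→0,7→5]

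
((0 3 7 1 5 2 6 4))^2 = (0 7 5 6)(1 2 4 3)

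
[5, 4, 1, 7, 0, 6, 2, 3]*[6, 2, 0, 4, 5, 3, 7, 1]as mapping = [0→3, 1→5, 2→2, 3→1, 4→6, 5→7, 6→0, 7→4]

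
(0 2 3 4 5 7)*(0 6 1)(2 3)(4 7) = (0 3 7 6 1)(4 5)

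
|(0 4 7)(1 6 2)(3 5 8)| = 3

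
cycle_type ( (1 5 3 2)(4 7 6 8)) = 4^2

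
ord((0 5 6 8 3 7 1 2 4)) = 9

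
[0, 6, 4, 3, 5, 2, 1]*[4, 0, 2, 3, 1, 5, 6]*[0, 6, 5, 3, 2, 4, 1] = [2, 1, 6, 3, 4, 5, 0]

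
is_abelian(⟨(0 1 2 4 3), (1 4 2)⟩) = no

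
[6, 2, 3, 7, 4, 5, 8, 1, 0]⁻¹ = [8, 7, 1, 2, 4, 5, 0, 3, 6]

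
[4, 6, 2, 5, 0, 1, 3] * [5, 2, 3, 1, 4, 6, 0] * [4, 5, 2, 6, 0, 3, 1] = [0, 4, 6, 1, 3, 2, 5]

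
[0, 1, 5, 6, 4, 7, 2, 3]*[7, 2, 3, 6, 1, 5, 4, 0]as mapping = [0→7, 1→2, 2→5, 3→4, 4→1, 5→0, 6→3, 7→6]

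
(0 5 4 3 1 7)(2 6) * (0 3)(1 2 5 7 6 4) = (0 7 3 2 4)(1 6 5)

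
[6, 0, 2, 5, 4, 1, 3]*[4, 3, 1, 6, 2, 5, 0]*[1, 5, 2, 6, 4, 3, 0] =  [1, 4, 5, 3, 2, 6, 0]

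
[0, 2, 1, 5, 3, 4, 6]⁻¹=[0, 2, 1, 4, 5, 3, 6]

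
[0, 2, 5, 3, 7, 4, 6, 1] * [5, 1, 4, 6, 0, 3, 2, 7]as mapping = [0→5, 1→4, 2→3, 3→6, 4→7, 5→0, 6→2, 7→1]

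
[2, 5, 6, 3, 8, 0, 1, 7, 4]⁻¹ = [5, 6, 0, 3, 8, 1, 2, 7, 4]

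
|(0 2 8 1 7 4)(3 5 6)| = 6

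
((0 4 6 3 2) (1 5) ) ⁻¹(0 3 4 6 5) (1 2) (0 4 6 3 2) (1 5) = (0 5) (1 4 2 6 3) 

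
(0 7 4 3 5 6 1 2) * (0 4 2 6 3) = (0 7 2 4)(1 6)(3 5)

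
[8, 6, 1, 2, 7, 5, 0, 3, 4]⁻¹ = [6, 2, 3, 7, 8, 5, 1, 4, 0]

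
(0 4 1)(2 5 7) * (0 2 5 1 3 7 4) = (1 2)(3 7 5 4)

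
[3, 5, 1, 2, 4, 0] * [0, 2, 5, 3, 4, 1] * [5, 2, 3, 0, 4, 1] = [0, 2, 3, 1, 4, 5]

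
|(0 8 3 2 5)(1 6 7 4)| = 20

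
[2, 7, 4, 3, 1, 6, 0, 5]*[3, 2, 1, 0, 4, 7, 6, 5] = [1, 5, 4, 0, 2, 6, 3, 7]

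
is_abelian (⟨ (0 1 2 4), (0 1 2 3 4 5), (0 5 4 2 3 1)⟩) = no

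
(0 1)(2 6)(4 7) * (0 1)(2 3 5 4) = (2 6 3 5 4 7)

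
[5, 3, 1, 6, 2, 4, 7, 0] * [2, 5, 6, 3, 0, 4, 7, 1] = [4, 3, 5, 7, 6, 0, 1, 2]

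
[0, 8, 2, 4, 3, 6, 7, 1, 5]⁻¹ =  [0, 7, 2, 4, 3, 8, 5, 6, 1]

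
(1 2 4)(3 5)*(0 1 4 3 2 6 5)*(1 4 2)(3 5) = (0 4 2 5 1 6 3)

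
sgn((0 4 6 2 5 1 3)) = 1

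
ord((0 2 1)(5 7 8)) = 3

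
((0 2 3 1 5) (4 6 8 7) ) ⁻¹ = (0 5 1 3 2) (4 7 8 6) 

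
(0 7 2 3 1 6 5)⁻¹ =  (0 5 6 1 3 2 7)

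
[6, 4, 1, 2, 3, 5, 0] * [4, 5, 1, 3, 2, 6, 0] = [0, 2, 5, 1, 3, 6, 4]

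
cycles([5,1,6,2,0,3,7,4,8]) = (0 5 3 2 6 7 4)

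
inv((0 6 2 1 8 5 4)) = (0 4 5 8 1 2 6)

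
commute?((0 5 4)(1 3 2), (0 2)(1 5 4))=no:(0 5 4)(1 3 2) * (0 2)(1 5 4)=(0 4 2 5 1 3), (0 2)(1 5 4) * (0 5 4)(1 3 2)=(0 1 4 3 2 5)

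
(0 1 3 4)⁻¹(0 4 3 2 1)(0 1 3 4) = (0 4 2 3 1)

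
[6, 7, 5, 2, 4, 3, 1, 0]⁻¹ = [7, 6, 3, 5, 4, 2, 0, 1]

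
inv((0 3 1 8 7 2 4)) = (0 4 2 7 8 1 3)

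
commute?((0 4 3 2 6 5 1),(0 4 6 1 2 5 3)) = no:(0 4 3 2 6 5 1)*(0 4 6 1 2 5 3) = (0 6 3 5 2 1 4),(0 4 6 1 2 5 3)*(0 4 3 2 6 5 1) = (0 3 4 5 2 1 6)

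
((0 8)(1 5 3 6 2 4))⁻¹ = (0 8)(1 4 2 6 3 5)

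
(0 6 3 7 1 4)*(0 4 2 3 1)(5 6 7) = (0 7)(1 2 3 5 6)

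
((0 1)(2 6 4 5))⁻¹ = (0 1)(2 5 4 6)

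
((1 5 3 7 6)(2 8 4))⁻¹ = (1 6 7 3 5)(2 4 8)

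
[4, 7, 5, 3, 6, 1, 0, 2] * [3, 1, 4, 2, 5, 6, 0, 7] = [5, 7, 6, 2, 0, 1, 3, 4]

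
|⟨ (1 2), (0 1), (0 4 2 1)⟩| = 24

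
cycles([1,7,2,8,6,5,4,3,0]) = (0 1 7 3 8)(4 6)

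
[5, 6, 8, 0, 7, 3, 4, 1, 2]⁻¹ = [3, 7, 8, 5, 6, 0, 1, 4, 2]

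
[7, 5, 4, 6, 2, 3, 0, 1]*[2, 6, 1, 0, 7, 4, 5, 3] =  [3, 4, 7, 5, 1, 0, 2, 6]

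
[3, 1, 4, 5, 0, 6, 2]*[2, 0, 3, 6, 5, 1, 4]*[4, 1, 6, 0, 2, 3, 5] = [5, 4, 3, 1, 6, 2, 0]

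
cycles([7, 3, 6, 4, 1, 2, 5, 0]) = (0 7)(1 3 4)(2 6 5)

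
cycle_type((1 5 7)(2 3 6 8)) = 3.4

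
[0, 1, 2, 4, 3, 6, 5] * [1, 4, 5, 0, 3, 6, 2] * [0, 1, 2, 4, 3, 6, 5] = [1, 3, 6, 4, 0, 2, 5]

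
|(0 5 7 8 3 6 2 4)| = 8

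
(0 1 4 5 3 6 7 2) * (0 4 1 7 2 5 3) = (0 7 5)(2 4 3 6)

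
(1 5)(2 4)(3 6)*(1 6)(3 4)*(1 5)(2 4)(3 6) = (2 6)(3 5)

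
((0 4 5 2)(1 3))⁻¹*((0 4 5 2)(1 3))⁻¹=(0 5)(2 4)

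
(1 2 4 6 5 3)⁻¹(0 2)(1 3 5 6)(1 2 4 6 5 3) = (0 4)(1 3 5 2)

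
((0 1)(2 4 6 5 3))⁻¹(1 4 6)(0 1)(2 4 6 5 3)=(0 6 5)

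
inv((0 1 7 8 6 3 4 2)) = (0 2 4 3 6 8 7 1)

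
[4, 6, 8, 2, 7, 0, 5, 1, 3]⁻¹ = [5, 7, 3, 8, 0, 6, 1, 4, 2]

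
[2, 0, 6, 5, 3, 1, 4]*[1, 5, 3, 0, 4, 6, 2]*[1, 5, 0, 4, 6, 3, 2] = [4, 5, 0, 2, 1, 3, 6]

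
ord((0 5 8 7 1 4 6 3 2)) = 9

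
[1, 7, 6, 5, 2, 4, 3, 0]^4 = [1, 7, 4, 6, 5, 3, 2, 0]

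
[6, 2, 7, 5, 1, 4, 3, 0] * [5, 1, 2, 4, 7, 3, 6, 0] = [6, 2, 0, 3, 1, 7, 4, 5]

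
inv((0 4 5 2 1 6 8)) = (0 8 6 1 2 5 4)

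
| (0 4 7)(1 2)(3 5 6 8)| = 12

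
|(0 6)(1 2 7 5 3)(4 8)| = 10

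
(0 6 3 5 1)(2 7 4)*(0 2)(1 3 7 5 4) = (0 6 7 1 2 5 3 4)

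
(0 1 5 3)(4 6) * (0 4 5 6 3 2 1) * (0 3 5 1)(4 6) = (0 3 6 1 4 5 2)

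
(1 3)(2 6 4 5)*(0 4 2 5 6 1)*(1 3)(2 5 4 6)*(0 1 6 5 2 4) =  (0 5)(1 6 2 3)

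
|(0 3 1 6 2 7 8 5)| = 8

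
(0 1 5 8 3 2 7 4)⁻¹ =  (0 4 7 2 3 8 5 1)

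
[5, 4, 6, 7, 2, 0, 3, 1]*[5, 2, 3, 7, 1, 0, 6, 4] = [0, 1, 6, 4, 3, 5, 7, 2]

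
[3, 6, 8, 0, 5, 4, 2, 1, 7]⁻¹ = [3, 7, 6, 0, 5, 4, 1, 8, 2]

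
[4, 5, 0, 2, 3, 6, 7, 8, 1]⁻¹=[2, 8, 3, 4, 0, 1, 5, 6, 7]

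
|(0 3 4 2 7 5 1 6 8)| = 9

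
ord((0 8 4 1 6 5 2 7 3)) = 9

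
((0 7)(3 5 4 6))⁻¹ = (0 7)(3 6 4 5)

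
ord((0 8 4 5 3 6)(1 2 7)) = 6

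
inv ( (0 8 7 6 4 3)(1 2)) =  (0 3 4 6 7 8)(1 2)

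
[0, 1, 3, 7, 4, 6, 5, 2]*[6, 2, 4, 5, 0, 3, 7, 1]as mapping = [0→6, 1→2, 2→5, 3→1, 4→0, 5→7, 6→3, 7→4]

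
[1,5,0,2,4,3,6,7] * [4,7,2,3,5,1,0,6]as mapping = [0→7,1→1,2→4,3→2,4→5,5→3,6→0,7→6]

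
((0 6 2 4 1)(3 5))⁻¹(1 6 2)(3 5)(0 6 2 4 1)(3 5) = (0 2 4)(3 5)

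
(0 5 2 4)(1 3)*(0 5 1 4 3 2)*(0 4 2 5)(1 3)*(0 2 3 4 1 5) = (0 4 2 5 1)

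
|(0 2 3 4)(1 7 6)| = 12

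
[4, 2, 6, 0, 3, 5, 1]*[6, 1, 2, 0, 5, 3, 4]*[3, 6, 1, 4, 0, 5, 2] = [5, 1, 0, 2, 3, 4, 6]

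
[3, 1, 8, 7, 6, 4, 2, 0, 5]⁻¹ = [7, 1, 6, 0, 5, 8, 4, 3, 2]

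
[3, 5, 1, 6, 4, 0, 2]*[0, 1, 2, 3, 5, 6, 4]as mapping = [0→3, 1→6, 2→1, 3→4, 4→5, 5→0, 6→2]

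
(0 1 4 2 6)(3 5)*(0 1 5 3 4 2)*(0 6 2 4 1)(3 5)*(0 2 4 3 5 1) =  (0 5)(1 3)(2 4 6)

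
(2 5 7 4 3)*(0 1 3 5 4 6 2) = (0 1 3)(2 4 5 7 6)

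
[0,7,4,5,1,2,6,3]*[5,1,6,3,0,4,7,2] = [5,2,0,4,1,6,7,3]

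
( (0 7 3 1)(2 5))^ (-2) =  (0 3)(1 7)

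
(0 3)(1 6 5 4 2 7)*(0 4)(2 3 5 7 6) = (0 5)(1 2 6 7)(3 4)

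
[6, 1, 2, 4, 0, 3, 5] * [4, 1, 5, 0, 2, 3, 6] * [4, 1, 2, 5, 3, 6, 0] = [0, 1, 6, 2, 3, 4, 5]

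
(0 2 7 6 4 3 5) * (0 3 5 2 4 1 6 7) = (0 4 5 3 2)(1 6)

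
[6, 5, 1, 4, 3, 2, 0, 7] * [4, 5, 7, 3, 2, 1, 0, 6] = [0, 1, 5, 2, 3, 7, 4, 6]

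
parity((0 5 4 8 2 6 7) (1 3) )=odd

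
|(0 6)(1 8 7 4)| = 4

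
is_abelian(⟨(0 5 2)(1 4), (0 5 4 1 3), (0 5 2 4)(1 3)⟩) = no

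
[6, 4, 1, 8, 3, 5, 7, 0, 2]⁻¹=[7, 2, 8, 4, 1, 5, 0, 6, 3]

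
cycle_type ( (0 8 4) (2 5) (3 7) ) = 2^2.3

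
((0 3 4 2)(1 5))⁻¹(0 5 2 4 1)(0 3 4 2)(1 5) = (0 2 5 3 1)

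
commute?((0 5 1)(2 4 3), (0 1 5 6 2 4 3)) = no:(0 5 1)(2 4 3) * (0 1 5 6 2 4 3) = (0 6 2 3 4), (0 1 5 6 2 4 3) * (0 5 1)(2 4 3) = (2 3 5 6 4)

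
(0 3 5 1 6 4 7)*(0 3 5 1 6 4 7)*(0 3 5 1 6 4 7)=(0 1 7 5 4 3 6) 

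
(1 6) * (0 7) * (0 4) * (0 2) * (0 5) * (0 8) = (0 7 4 2 5 8) (1 6) 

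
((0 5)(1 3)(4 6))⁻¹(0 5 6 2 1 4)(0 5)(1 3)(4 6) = (0 4 2 3 6 5)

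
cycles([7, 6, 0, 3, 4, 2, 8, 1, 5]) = (0 7 1 6 8 5 2)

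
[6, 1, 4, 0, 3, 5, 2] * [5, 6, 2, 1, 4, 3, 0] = [0, 6, 4, 5, 1, 3, 2]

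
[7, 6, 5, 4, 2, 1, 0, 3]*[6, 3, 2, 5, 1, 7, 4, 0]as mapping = [0→0, 1→4, 2→7, 3→1, 4→2, 5→3, 6→6, 7→5]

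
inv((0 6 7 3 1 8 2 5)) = (0 5 2 8 1 3 7 6)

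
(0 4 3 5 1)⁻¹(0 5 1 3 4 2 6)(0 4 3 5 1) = (0 5 3 2 6 4 1)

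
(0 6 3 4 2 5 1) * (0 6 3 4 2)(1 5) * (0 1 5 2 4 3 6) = (0 6 3 4 1)(2 5)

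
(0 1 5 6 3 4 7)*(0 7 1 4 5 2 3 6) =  (0 4 1 2 3 5)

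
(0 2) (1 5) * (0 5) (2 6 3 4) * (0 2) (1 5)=(0 6 3 4) (1 2) 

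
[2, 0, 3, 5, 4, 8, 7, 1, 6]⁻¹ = [1, 7, 0, 2, 4, 3, 8, 6, 5]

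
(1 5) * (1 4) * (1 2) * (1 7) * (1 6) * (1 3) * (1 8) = (1 5 4 2 7 6 3 8)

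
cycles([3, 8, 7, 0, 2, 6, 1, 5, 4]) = (0 3)(1 8 4 2 7 5 6)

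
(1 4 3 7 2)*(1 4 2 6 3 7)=(1 2 4 7 6 3)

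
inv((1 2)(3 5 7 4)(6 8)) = (1 2)(3 4 7 5)(6 8)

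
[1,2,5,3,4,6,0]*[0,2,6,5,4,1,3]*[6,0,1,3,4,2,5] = [1,5,0,2,4,3,6]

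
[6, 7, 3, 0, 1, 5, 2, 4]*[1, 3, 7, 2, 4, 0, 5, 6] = [5, 6, 2, 1, 3, 0, 7, 4]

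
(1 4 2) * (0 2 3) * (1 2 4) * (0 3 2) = (0 4 2)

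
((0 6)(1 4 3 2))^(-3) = (0 6)(1 4 3 2)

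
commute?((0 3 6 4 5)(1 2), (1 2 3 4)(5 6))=no:(0 3 6 4 5)(1 2) * (1 2 3 4)(5 6)=(0 4 6 1 3 5), (1 2 3 4)(5 6) * (0 3 6 4 5)(1 2)=(0 3 5 4 2 6)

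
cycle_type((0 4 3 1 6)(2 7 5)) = 3.5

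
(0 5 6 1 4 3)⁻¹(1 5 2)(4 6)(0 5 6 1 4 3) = (1 3)(2 4 6)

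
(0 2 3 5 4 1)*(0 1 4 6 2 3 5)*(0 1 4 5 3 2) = (0 2 3 1 4 5 6)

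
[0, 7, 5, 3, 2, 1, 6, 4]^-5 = [0, 1, 2, 3, 4, 5, 6, 7]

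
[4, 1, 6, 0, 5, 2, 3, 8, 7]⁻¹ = [3, 1, 5, 6, 0, 4, 2, 8, 7]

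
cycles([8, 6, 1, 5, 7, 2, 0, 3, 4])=(0 8 4 7 3 5 2 1 6)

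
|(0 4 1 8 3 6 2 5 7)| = 9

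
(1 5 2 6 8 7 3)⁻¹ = (1 3 7 8 6 2 5)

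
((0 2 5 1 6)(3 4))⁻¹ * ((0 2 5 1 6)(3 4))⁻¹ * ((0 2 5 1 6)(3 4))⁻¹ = (0 5 6 2 1)(3 4)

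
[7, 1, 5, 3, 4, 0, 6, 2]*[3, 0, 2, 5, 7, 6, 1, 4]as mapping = [0→4, 1→0, 2→6, 3→5, 4→7, 5→3, 6→1, 7→2]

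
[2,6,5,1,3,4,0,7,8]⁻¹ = [6,3,0,4,5,2,1,7,8]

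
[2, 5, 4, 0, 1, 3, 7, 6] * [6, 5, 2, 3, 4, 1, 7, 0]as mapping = [0→2, 1→1, 2→4, 3→6, 4→5, 5→3, 6→0, 7→7]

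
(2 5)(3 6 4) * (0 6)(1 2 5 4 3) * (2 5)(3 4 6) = (0 3)(1 5 2 6 4)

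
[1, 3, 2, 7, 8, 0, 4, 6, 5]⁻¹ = [5, 0, 2, 1, 6, 8, 7, 3, 4]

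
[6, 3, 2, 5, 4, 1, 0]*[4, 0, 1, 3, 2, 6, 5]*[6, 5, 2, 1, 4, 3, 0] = [3, 1, 5, 0, 2, 6, 4]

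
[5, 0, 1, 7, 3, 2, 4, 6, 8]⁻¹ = [1, 2, 5, 4, 6, 0, 7, 3, 8]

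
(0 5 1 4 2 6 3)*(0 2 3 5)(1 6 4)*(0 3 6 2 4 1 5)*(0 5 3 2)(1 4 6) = (0 2 4 1 3 6 5)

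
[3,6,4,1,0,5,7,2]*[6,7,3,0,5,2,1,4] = [0,1,5,7,6,2,4,3]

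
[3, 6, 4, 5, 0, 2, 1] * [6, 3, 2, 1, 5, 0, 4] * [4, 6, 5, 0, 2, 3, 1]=[6, 2, 3, 4, 1, 5, 0]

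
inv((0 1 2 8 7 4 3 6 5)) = (0 5 6 3 4 7 8 2 1)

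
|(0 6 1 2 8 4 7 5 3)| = 9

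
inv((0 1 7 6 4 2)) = (0 2 4 6 7 1)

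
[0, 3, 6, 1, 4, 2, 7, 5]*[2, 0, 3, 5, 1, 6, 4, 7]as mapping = [0→2, 1→5, 2→4, 3→0, 4→1, 5→3, 6→7, 7→6]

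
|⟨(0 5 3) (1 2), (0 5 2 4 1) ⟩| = 720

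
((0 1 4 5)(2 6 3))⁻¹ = (0 5 4 1)(2 3 6)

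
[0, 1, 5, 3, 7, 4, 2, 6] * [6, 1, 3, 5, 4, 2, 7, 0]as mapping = [0→6, 1→1, 2→2, 3→5, 4→0, 5→4, 6→3, 7→7]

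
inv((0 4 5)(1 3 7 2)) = (0 5 4)(1 2 7 3)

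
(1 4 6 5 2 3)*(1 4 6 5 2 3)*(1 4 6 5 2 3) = (1 5)(2 4)(3 6)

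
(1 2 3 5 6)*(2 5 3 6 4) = (1 5 4 2 6)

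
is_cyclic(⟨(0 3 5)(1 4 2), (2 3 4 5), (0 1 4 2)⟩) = no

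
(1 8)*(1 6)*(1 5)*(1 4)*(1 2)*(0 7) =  (0 7)(1 8 6 5 4 2)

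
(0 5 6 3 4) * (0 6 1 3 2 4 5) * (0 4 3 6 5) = (0 4 5 1 6 2 3)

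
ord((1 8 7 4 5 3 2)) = 7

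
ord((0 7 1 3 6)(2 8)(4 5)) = 10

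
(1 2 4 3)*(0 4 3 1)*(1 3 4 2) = (0 2 4 3)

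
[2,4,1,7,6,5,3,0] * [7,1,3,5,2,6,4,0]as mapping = [0→3,1→2,2→1,3→0,4→4,5→6,6→5,7→7]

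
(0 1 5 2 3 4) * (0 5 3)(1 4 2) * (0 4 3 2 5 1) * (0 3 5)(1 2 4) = (0 5 3)(1 4 2)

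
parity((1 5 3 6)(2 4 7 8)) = even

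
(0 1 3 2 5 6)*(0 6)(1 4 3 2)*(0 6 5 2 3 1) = (0 4 1 3)(5 6)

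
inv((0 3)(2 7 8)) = (0 3)(2 8 7)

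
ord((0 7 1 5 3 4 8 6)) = 8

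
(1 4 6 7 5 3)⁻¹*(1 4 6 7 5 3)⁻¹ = (1 5 6)(3 7 4)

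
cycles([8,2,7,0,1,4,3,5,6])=(0 8 6 3)(1 2 7 5 4)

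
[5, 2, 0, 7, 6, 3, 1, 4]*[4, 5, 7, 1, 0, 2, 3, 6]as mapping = [0→2, 1→7, 2→4, 3→6, 4→3, 5→1, 6→5, 7→0]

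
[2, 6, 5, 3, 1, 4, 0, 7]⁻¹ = [6, 4, 0, 3, 5, 2, 1, 7]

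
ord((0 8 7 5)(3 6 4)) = 12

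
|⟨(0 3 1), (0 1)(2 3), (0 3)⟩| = 24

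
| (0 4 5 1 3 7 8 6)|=8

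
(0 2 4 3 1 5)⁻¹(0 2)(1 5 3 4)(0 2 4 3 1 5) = (0 1 3 5)(2 4)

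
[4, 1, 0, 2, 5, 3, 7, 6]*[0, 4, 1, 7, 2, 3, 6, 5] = [2, 4, 0, 1, 3, 7, 5, 6]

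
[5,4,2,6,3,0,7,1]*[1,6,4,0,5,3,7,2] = [3,5,4,7,0,1,2,6]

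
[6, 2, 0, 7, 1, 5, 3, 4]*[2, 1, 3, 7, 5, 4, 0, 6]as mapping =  [0→0, 1→3, 2→2, 3→6, 4→1, 5→4, 6→7, 7→5]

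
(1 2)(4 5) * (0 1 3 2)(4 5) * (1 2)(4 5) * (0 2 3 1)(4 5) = (0 3)(1 2)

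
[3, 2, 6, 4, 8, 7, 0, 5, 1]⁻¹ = [6, 8, 1, 0, 3, 7, 2, 5, 4]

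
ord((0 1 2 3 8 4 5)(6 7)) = 14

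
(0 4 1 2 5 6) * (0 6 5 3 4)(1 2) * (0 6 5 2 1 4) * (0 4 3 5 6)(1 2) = (1 3 4 2 5)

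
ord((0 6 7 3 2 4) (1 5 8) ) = 6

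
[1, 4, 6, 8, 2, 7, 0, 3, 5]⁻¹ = [6, 0, 4, 7, 1, 8, 2, 5, 3]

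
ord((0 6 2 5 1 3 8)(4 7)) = 14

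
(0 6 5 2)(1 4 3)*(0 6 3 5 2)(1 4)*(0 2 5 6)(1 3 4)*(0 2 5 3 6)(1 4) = (0 1 6 3 4)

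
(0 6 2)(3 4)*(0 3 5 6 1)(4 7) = (0 1)(2 3 7 4 5 6)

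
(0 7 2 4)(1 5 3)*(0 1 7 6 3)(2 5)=(0 6 3 7 5)(1 2 4)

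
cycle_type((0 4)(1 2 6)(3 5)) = 2^2.3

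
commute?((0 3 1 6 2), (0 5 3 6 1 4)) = no:(0 3 1 6 2) * (0 5 3 6 1 4) = (0 6 2 5 3 4), (0 5 3 6 1 4) * (0 3 1 6 2) = (0 5 1 4 3 2)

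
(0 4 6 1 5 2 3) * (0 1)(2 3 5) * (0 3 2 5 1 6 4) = (1 5 2)(3 6)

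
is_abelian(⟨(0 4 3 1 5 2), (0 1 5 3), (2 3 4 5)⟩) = no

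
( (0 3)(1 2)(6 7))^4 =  ()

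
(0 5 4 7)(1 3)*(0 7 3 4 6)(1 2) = (0 5 6)(1 4 3 2)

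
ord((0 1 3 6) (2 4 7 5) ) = 4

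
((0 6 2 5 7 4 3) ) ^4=(0 7 6 4 2 3 5) 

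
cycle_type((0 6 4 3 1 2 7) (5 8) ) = 2.7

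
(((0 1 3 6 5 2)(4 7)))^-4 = (0 3 5)(1 6 2)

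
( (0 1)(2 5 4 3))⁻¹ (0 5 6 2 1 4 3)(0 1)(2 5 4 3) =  (0 3 2 1 4 6 5)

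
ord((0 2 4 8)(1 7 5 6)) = 4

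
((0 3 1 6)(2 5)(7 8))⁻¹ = (0 6 1 3)(2 5)(7 8)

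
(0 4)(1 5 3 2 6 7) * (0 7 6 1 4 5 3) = (0 5)(1 3 2)(4 7)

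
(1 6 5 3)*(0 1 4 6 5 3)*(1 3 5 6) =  (0 3 4 1 6 5) 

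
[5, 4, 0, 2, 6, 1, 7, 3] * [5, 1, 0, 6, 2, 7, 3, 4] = [7, 2, 5, 0, 3, 1, 4, 6]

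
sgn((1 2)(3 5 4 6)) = 1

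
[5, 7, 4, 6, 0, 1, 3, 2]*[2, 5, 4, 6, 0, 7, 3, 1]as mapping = [0→7, 1→1, 2→0, 3→3, 4→2, 5→5, 6→6, 7→4]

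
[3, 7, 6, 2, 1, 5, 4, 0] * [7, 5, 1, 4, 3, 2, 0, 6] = [4, 6, 0, 1, 5, 2, 3, 7]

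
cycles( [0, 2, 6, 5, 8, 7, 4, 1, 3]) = (1 2 6 4 8 3 5 7)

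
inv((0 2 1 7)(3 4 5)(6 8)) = (0 7 1 2)(3 5 4)(6 8)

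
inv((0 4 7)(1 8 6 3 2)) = (0 7 4)(1 2 3 6 8)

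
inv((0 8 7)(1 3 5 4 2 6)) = (0 7 8)(1 6 2 4 5 3)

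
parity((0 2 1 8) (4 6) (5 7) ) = odd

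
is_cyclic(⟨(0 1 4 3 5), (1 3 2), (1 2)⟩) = no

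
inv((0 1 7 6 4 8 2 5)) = (0 5 2 8 4 6 7 1)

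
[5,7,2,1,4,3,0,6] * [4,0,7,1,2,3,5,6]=[3,6,7,0,2,1,4,5]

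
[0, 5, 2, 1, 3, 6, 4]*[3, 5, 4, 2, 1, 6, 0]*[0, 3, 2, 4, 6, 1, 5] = [4, 5, 6, 1, 2, 0, 3]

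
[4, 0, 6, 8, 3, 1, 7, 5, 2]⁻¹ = [1, 5, 8, 4, 0, 7, 2, 6, 3]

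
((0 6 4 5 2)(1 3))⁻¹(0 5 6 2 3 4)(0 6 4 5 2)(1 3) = (0 1 5 6 2 4)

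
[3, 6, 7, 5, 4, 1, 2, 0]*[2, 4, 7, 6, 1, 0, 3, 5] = [6, 3, 5, 0, 1, 4, 7, 2]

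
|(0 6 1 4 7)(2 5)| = 10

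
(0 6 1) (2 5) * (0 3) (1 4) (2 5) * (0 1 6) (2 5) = (1 3) (2 5) (4 6) 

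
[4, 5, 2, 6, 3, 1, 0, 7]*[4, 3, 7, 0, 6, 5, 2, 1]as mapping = [0→6, 1→5, 2→7, 3→2, 4→0, 5→3, 6→4, 7→1]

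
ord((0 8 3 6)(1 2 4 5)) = 4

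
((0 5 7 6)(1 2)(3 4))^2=(0 7)(5 6)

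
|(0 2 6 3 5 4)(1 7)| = 6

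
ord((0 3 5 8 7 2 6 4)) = 8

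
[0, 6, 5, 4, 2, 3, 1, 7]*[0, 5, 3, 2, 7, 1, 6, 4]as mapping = [0→0, 1→6, 2→1, 3→7, 4→3, 5→2, 6→5, 7→4]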